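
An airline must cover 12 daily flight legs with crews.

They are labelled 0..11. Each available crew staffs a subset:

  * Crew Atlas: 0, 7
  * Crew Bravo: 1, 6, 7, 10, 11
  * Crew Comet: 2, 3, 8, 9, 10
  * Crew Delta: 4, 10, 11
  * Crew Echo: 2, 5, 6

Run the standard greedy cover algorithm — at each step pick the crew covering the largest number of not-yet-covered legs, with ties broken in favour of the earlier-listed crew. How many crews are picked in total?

5

Greedy: pick Bravo (covers 5 new) → pick Comet (covers 4 new) → pick Atlas (covers 1 new) → pick Delta (covers 1 new) → pick Echo (covers 1 new). Total picks: 5.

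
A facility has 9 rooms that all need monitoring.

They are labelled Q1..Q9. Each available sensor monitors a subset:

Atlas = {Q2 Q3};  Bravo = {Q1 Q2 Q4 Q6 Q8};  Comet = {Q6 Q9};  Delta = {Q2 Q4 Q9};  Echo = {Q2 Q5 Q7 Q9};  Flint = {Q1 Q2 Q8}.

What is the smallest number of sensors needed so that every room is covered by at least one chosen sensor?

3

Atlas and Bravo and Echo together: Atlas ∪ Bravo ∪ Echo = {Q1, Q2, Q3, Q4, Q5, Q6, Q7, Q8, Q9} — every room is covered.
Only Atlas contains Q3, so Atlas is forced; the remaining 7 rooms need at least 2 more sensors (each remaining sensor adds at most 4) — so at least 3 sensors are needed, and 3 is optimal.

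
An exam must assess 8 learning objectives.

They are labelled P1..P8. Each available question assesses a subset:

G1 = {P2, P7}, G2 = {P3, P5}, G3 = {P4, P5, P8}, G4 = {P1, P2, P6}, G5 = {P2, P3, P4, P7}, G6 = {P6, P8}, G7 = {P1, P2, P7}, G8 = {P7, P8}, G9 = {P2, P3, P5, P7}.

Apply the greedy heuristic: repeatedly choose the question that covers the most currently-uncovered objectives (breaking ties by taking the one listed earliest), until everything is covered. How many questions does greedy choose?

Greedy: pick G5 (covers 4 new) → pick G3 (covers 2 new) → pick G4 (covers 2 new). Total picks: 3.

3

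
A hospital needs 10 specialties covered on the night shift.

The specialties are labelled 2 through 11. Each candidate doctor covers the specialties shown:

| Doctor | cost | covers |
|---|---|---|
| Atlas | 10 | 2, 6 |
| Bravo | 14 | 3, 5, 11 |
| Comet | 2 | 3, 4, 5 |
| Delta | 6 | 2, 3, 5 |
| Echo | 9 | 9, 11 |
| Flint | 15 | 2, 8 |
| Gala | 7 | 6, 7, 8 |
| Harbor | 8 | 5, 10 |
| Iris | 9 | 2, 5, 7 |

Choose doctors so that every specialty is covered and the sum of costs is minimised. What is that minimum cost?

32

Comet, Delta, Echo, Gala, Harbor together cover every specialty (Comet ∪ Delta ∪ Echo ∪ Gala ∪ Harbor = {2, 3, 4, 5, 6, 7, 8, 9, 10, 11}); total cost 2 + 6 + 9 + 7 + 8 = 32.
No covering selection has total cost below 32.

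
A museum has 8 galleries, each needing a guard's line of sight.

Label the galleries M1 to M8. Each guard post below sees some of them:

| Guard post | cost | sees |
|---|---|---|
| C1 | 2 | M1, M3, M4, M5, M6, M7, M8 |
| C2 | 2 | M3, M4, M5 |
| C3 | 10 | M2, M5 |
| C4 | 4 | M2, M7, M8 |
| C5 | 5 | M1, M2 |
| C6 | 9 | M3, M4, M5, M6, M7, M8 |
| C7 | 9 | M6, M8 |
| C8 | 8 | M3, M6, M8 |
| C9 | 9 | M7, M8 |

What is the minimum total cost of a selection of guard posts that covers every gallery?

6

C1, C4 together cover every gallery (C1 ∪ C4 = {M1, M2, M3, M4, M5, M6, M7, M8}); total cost 2 + 4 = 6.
No covering selection has total cost below 6.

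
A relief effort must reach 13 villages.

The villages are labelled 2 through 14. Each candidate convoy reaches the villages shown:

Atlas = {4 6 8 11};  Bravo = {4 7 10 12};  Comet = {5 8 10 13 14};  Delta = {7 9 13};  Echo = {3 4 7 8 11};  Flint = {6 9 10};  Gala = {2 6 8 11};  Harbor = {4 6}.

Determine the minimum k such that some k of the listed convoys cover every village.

Take {Bravo, Comet, Delta, Echo, Gala}. Their union is {2, 3, 4, 5, 6, 7, 8, 9, 10, 11, 12, 13, 14}, which is all 13 villages.
No 4 of the 8 convoys cover everything (all 70 combinations miss at least one village), so 5 is optimal.

5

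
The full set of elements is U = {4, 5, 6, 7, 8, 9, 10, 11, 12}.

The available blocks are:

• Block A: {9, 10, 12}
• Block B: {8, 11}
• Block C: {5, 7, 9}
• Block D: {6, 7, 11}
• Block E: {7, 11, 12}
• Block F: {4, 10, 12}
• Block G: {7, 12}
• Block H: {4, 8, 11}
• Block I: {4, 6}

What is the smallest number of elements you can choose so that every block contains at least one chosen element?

T = {6, 7, 8, 10} meets every block (each contains at least one member of T), and |T| = 4.
No choice of 3 elements meets every block, so 4 is the minimum.

4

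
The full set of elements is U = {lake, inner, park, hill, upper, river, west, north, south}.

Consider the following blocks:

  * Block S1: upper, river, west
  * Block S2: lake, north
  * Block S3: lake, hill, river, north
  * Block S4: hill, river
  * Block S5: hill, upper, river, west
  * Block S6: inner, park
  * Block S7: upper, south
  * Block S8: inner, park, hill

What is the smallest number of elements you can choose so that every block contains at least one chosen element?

4

H = {inner, river, north, south} meets every block (each contains at least one member of H), and |H| = 4.
The blocks S2, S4, S6, S7 are pairwise disjoint, so any hitting set needs a separate element for each — at least 4. Hence 4 is optimal.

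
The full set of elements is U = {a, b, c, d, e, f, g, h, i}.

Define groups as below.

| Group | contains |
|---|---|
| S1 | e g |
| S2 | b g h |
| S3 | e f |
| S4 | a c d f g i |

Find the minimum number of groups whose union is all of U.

3

S2 and S3 and S4 together: S2 ∪ S3 ∪ S4 = {a, b, c, d, e, f, g, h, i} — every element is covered.
Only S4 contains a, so S4 is forced; the remaining 3 elements need at least 2 more groups (each remaining group adds at most 2) — so at least 3 groups are needed, and 3 is optimal.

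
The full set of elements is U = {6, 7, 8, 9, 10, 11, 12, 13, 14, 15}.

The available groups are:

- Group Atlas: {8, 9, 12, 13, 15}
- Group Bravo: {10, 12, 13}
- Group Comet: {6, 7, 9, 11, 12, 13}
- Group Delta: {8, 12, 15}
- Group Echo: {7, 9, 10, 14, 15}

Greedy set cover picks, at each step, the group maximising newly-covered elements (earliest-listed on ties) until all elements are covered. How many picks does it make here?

Greedy: pick Comet (covers 6 new) → pick Echo (covers 3 new) → pick Atlas (covers 1 new). Total picks: 3.

3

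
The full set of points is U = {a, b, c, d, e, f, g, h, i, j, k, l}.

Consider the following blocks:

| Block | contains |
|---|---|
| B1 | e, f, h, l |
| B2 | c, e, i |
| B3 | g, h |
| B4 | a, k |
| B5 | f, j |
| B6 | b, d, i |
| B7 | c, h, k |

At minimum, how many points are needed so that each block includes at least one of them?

4

Take T = {a, f, h, i}. Each listed block contains at least one of these, so T is a hitting set of size 4.
The blocks B2, B3, B4, B5 are pairwise disjoint, so any hitting set needs a separate point for each — at least 4. Hence 4 is optimal.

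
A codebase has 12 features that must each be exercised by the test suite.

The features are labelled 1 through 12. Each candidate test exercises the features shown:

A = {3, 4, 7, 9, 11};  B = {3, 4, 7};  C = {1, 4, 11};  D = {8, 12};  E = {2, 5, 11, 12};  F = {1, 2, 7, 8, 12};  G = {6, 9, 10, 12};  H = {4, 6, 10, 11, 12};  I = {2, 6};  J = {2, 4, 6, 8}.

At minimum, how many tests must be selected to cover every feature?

4

A and E and F and G together: A ∪ E ∪ F ∪ G = {1, 2, 3, 4, 5, 6, 7, 8, 9, 10, 11, 12} — every feature is covered.
No 3 of the 10 tests cover everything (all 120 combinations miss at least one feature), so 4 is optimal.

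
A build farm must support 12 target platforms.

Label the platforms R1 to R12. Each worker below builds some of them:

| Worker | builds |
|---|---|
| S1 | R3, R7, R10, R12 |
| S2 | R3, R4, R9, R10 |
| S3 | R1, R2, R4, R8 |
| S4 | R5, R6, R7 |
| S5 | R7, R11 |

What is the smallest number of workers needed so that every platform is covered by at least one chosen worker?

5

Take {S1, S2, S3, S4, S5}. Their union is {R1, R2, R3, R4, R5, R6, R7, R8, R9, R10, R11, R12}, which is all 12 platforms.
No 4 of the 5 workers cover everything (all 5 combinations miss at least one platform), so 5 is optimal.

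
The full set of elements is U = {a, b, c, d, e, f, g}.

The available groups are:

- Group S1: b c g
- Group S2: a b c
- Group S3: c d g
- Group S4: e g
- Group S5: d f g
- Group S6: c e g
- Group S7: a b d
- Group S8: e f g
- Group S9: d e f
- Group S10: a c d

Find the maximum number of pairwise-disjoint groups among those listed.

S2, S5 are pairwise disjoint (S2={a,b,c}; S5={d,f,g}).
Every remaining group overlaps one of these, and no 3 of the listed groups are pairwise disjoint, so 2 is the maximum.

2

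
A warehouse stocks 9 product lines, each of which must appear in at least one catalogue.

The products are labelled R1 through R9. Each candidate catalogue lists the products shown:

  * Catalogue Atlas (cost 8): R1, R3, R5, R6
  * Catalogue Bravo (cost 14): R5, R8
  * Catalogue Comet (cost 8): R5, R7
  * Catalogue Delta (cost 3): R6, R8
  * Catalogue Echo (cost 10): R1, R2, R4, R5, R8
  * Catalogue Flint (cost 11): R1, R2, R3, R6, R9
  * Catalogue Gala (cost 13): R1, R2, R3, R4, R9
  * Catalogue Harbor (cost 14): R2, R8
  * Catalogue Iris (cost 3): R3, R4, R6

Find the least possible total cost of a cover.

Comet, Delta, Gala together cover every product (Comet ∪ Delta ∪ Gala = {R1, R2, R3, R4, R5, R6, R7, R8, R9}); total cost 8 + 3 + 13 = 24.
The greedy pick Iris, Echo, Comet, Flint costs 32; no covering selection beats 24.

24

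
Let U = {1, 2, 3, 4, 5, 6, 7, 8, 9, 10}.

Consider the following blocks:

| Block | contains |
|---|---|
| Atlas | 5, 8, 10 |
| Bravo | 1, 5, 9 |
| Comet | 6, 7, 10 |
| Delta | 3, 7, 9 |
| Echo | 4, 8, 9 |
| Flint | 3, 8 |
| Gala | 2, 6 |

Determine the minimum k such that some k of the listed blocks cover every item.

Bravo and Comet and Delta and Echo and Gala together: Bravo ∪ Comet ∪ Delta ∪ Echo ∪ Gala = {1, 2, 3, 4, 5, 6, 7, 8, 9, 10} — every item is covered.
No 4 of the 7 blocks cover everything (all 35 combinations miss at least one item), so 5 is optimal.

5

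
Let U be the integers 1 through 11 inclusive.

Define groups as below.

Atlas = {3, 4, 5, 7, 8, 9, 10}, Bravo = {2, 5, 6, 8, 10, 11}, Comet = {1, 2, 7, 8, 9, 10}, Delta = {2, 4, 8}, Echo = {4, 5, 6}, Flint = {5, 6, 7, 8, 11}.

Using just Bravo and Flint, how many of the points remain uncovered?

Union of Bravo, Flint = {2, 5, 6, 7, 8, 10, 11}.
Not covered: 1, 3, 4, 9 — 4 points.

4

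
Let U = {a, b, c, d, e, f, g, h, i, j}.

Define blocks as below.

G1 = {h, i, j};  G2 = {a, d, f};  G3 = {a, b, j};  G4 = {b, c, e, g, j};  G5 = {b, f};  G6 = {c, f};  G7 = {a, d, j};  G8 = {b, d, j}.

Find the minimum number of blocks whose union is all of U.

3

G1 and G2 and G4 together: G1 ∪ G2 ∪ G4 = {a, b, c, d, e, f, g, h, i, j} — every item is covered.
Only G4 contains e, so G4 is forced; the remaining 5 items need at least 2 more blocks (each remaining block adds at most 3) — so at least 3 blocks are needed, and 3 is optimal.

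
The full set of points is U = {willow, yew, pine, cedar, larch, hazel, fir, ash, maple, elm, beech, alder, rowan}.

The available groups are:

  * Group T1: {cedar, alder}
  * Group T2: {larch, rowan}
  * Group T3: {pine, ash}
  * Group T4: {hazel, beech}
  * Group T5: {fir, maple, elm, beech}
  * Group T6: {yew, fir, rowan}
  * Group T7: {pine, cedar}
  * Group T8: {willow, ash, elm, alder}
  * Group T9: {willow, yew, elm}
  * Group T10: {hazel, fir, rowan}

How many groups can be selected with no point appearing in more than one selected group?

5

T1, T2, T3, T4, T9 are pairwise disjoint (T1={cedar,alder}; T2={larch,rowan}; T3={pine,ash}; T4={hazel,beech}; T9={willow,yew,elm}).
Every remaining group overlaps one of these, and no 6 of the listed groups are pairwise disjoint, so 5 is the maximum.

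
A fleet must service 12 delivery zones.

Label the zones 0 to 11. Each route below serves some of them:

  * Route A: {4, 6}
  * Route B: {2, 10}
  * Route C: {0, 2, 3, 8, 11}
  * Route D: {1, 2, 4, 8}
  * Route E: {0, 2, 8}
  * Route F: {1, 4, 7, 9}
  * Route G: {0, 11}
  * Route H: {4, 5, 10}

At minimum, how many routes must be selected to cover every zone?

4

Take {A, C, F, H}. Their union is {0, 1, 2, 3, 4, 5, 6, 7, 8, 9, 10, 11}, which is all 12 zones.
No 3 of the 8 routes cover everything (all 56 combinations miss at least one zone), so 4 is optimal.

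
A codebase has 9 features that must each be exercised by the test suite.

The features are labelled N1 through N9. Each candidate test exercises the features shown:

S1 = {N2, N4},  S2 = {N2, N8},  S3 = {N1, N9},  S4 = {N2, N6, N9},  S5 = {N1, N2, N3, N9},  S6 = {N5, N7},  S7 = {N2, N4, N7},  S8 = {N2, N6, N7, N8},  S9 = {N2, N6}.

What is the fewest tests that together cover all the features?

4

Take {S1, S5, S6, S8}. Their union is {N1, N2, N3, N4, N5, N6, N7, N8, N9}, which is all 9 features.
No 3 of the 9 tests cover everything (all 84 combinations miss at least one feature), so 4 is optimal.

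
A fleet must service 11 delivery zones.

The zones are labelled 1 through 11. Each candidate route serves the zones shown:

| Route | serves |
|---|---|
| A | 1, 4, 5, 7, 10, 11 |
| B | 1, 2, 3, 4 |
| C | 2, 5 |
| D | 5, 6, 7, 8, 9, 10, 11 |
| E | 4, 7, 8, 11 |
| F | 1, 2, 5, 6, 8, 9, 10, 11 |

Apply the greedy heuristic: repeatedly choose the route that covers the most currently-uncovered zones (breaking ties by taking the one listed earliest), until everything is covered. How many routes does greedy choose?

3

Greedy: pick F (covers 8 new) → pick A (covers 2 new) → pick B (covers 1 new). Total picks: 3.
(The true minimum cover uses only 2 routes, so greedy is not optimal here.)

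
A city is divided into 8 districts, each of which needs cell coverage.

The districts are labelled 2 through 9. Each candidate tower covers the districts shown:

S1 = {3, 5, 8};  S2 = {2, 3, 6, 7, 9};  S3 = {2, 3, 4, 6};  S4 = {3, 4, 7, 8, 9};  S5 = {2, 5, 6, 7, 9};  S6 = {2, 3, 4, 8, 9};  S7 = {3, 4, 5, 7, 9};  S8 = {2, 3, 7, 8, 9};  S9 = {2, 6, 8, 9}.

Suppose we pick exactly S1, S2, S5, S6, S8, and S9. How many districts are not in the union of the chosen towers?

0

Union of S1, S2, S5, S6, S8, S9 = {2, 3, 4, 5, 6, 7, 8, 9} — that's every district, so 0 are uncovered.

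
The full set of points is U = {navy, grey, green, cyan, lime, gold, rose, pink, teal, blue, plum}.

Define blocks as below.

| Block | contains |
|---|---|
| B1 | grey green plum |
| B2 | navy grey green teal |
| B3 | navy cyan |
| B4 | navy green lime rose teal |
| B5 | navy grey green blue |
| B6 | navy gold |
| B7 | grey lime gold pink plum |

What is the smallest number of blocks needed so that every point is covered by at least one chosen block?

4

B3 and B4 and B5 and B7 together: B3 ∪ B4 ∪ B5 ∪ B7 = {navy, grey, green, cyan, lime, gold, rose, pink, teal, blue, plum} — every point is covered.
No 3 of the 7 blocks cover everything (all 35 combinations miss at least one point), so 4 is optimal.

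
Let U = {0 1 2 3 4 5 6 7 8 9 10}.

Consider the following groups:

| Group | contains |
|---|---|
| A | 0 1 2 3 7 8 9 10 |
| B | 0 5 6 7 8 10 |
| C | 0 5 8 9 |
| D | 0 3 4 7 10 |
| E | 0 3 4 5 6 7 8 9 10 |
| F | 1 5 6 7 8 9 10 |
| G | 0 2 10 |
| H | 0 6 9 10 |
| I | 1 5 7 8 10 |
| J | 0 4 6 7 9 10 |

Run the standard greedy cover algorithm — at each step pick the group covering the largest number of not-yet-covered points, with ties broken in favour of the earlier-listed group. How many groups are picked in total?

Greedy: pick E (covers 9 new) → pick A (covers 2 new). Total picks: 2.

2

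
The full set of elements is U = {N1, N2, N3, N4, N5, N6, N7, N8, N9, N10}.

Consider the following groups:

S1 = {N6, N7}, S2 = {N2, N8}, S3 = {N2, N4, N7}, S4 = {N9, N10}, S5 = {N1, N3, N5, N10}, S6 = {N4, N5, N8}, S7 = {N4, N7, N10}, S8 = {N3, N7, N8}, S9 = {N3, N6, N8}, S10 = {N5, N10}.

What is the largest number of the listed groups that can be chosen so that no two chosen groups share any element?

S1, S2, S10 are pairwise disjoint (S1={N6,N7}; S2={N2,N8}; S10={N5,N10}).
Every remaining group overlaps one of these, and no 4 of the listed groups are pairwise disjoint, so 3 is the maximum.

3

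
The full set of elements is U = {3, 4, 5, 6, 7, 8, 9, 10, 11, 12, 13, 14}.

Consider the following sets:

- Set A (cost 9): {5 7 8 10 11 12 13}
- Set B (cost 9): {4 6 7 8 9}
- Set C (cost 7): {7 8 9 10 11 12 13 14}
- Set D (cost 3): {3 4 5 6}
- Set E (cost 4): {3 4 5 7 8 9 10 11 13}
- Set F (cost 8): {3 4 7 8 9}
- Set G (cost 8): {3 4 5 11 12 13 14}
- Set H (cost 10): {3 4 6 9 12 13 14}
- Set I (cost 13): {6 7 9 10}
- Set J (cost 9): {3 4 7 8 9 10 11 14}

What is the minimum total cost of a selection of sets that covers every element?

C, D together cover every element (C ∪ D = {3, 4, 5, 6, 7, 8, 9, 10, 11, 12, 13, 14}); total cost 7 + 3 = 10.
The greedy pick E, D, C costs 14; no covering selection beats 10.

10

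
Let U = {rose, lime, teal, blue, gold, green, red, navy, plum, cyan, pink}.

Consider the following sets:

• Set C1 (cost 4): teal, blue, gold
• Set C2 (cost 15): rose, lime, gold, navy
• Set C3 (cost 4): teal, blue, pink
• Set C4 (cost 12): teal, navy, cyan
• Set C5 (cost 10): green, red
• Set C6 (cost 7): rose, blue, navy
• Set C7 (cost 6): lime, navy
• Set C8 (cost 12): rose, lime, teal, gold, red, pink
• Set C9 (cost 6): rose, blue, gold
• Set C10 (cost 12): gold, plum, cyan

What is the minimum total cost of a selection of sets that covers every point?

C3, C5, C7, C9, C10 together cover every point (C3 ∪ C5 ∪ C7 ∪ C9 ∪ C10 = {rose, lime, teal, blue, gold, green, red, navy, plum, cyan, pink}); total cost 4 + 10 + 6 + 6 + 12 = 38.
The greedy pick C1, C7, C3, C5, C9, C10 costs 42; no covering selection beats 38.

38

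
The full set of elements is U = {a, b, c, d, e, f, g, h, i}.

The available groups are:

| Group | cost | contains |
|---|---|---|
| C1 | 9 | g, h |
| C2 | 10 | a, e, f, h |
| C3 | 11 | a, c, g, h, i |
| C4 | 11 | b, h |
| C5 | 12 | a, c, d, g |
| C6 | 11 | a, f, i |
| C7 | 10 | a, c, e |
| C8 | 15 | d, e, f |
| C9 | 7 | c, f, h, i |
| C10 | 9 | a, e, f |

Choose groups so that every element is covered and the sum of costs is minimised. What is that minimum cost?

37

C3, C4, C8 together cover every element (C3 ∪ C4 ∪ C8 = {a, b, c, d, e, f, g, h, i}); total cost 11 + 11 + 15 = 37.
The greedy pick C9, C5, C10, C4 costs 39; no covering selection beats 37.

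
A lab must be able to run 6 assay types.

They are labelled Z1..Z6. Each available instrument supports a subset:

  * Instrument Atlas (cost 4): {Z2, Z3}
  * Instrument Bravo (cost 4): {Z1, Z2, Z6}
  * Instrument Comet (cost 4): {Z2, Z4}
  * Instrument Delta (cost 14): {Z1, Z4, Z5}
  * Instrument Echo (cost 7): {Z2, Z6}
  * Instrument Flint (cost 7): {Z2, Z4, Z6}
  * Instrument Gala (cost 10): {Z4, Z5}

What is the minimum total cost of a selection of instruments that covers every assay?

Atlas, Bravo, Gala together cover every assay (Atlas ∪ Bravo ∪ Gala = {Z1, Z2, Z3, Z4, Z5, Z6}); total cost 4 + 4 + 10 = 18.
The greedy pick Bravo, Atlas, Comet, Gala costs 22; no covering selection beats 18.

18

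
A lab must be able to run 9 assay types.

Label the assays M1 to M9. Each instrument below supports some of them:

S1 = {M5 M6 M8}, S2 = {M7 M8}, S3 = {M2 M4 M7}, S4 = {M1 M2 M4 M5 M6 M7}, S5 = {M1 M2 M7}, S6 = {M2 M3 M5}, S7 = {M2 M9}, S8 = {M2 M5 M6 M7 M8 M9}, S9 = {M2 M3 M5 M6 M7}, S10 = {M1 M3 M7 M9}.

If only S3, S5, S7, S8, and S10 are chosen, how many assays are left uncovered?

0

Union of S3, S5, S7, S8, S10 = {M1, M2, M3, M4, M5, M6, M7, M8, M9} — that's every assay, so 0 are uncovered.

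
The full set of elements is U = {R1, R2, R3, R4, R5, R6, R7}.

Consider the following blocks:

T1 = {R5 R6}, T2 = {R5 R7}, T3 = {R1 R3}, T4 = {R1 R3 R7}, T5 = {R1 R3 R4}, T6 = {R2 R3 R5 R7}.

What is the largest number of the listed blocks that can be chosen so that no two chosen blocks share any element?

T2, T5 are pairwise disjoint (T2={R5,R7}; T5={R1,R3,R4}).
Every remaining block overlaps one of these, and no 3 of the listed blocks are pairwise disjoint, so 2 is the maximum.

2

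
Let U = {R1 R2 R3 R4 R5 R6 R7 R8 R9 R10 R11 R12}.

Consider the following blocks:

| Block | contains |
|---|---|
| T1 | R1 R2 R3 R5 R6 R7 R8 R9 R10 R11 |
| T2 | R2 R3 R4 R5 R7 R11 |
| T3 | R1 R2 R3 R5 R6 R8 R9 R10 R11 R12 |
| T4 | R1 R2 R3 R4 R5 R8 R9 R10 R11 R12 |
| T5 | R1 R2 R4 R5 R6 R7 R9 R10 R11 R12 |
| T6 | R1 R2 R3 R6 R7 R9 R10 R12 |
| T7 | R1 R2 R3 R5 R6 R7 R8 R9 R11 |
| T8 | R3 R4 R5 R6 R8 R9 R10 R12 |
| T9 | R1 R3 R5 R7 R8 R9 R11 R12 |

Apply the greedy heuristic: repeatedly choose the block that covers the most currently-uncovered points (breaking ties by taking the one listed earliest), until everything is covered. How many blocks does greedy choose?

2

Greedy: pick T1 (covers 10 new) → pick T4 (covers 2 new). Total picks: 2.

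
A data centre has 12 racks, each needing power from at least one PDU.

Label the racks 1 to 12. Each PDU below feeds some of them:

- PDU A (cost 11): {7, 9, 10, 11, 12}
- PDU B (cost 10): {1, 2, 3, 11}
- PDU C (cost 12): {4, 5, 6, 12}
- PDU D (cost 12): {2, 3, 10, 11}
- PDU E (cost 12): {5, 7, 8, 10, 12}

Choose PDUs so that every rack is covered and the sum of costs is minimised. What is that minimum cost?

45

A, B, C, E together cover every rack (A ∪ B ∪ C ∪ E = {1, 2, 3, 4, 5, 6, 7, 8, 9, 10, 11, 12}); total cost 11 + 10 + 12 + 12 = 45.
No covering selection has total cost below 45.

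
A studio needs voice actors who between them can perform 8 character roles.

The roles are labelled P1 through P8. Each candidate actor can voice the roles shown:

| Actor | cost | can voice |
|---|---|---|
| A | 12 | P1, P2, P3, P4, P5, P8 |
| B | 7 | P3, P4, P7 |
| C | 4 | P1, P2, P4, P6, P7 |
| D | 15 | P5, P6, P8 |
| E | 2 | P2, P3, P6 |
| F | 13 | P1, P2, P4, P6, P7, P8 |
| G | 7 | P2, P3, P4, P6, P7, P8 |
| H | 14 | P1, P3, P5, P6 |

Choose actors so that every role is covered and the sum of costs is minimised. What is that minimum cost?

16

A, C together cover every role (A ∪ C = {P1, P2, P3, P4, P5, P6, P7, P8}); total cost 12 + 4 = 16.
The greedy pick E, C, A costs 18; no covering selection beats 16.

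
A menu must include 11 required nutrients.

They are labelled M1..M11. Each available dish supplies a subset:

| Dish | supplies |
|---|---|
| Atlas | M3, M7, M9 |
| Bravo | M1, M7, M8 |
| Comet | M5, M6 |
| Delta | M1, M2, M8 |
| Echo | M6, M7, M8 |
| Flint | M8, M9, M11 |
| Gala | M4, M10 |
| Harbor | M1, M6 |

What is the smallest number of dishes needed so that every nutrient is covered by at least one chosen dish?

Take {Atlas, Comet, Delta, Flint, Gala}. Their union is {M1, M2, M3, M4, M5, M6, M7, M8, M9, M10, M11}, which is all 11 nutrients.
Only Flint contains M11, so Flint is forced; the remaining 8 nutrients need at least 4 more dishes (each remaining dish adds at most 2) — so at least 5 dishes are needed, and 5 is optimal.

5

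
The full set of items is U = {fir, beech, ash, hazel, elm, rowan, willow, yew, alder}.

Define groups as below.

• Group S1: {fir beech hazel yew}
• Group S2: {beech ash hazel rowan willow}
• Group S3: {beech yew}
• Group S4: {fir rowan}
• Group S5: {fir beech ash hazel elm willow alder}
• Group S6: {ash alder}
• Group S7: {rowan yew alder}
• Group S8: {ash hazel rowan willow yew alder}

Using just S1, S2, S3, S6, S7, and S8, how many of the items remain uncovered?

1

Union of S1, S2, S3, S6, S7, S8 = {fir, beech, ash, hazel, rowan, willow, yew, alder}.
Not covered: elm — 1 item.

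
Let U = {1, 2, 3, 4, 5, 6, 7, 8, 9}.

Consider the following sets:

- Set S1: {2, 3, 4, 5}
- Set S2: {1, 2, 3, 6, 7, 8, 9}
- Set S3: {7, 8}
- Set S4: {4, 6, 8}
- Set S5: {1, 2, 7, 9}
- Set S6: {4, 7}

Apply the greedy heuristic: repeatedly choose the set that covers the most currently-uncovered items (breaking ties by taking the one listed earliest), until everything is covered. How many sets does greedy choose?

2

Greedy: pick S2 (covers 7 new) → pick S1 (covers 2 new). Total picks: 2.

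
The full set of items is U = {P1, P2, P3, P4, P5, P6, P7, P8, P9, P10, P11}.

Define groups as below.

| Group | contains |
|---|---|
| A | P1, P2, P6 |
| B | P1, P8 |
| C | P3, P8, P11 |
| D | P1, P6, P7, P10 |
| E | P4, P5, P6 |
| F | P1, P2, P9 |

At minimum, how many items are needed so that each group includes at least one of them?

The 3 items {P1, P3, P4} hit every group.
The groups C, E, F are pairwise disjoint, so any hitting set needs a separate item for each — at least 3. Hence 3 is optimal.

3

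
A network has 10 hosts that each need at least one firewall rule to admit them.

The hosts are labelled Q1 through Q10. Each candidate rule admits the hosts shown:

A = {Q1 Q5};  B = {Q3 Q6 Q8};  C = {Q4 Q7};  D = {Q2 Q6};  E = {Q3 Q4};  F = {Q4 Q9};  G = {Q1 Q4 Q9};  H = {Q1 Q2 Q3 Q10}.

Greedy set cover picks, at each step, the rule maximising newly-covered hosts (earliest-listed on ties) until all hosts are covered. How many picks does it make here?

5

Greedy: pick H (covers 4 new) → pick B (covers 2 new) → pick C (covers 2 new) → pick A (covers 1 new) → pick F (covers 1 new). Total picks: 5.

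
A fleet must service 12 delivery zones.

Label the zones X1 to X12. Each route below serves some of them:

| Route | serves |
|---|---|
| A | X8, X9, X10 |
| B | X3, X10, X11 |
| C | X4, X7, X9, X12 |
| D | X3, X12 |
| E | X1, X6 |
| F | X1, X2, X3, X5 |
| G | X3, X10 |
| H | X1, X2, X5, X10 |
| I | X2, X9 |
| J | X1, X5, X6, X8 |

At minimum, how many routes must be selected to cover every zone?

B and C and F and J together: B ∪ C ∪ F ∪ J = {X1, X2, X3, X4, X5, X6, X7, X8, X9, X10, X11, X12} — every zone is covered.
Only B contains X11, so B is forced; the remaining 9 zones need at least 3 more routes (each remaining route adds at most 4) — so at least 4 routes are needed, and 4 is optimal.

4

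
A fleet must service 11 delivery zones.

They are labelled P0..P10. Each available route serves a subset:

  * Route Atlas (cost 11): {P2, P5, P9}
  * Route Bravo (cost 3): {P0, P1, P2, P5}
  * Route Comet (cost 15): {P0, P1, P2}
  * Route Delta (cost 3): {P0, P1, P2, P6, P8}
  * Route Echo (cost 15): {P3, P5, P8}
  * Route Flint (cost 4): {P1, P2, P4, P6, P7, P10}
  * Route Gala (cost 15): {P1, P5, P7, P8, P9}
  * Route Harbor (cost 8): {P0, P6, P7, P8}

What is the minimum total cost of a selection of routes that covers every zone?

Atlas, Delta, Echo, Flint together cover every zone (Atlas ∪ Delta ∪ Echo ∪ Flint = {P0, P1, P2, P3, P4, P5, P6, P7, P8, P9, P10}); total cost 11 + 3 + 15 + 4 = 33.
The greedy pick Delta, Flint, Bravo, Atlas, Echo costs 36; no covering selection beats 33.

33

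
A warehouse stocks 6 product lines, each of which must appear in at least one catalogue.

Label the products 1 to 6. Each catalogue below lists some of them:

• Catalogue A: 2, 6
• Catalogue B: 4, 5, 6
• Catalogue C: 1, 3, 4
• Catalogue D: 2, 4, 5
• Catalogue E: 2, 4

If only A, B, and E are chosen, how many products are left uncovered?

2

Union of A, B, E = {2, 4, 5, 6}.
Not covered: 1, 3 — 2 products.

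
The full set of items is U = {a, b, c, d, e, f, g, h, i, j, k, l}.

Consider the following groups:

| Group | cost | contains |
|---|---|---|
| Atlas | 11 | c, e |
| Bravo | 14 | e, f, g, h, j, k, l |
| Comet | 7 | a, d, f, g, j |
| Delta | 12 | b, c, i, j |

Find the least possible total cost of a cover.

33

Bravo, Comet, Delta together cover every item (Bravo ∪ Comet ∪ Delta = {a, b, c, d, e, f, g, h, i, j, k, l}); total cost 14 + 7 + 12 = 33.
No covering selection has total cost below 33.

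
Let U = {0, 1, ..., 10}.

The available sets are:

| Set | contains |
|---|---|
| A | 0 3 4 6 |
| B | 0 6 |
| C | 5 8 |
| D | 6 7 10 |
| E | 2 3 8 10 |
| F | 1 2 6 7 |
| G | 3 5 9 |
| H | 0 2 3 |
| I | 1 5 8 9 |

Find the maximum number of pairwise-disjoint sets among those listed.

3

C, D, H are pairwise disjoint (C={5,8}; D={6,7,10}; H={0,2,3}).
Every remaining set overlaps one of these, and no 4 of the listed sets are pairwise disjoint, so 3 is the maximum.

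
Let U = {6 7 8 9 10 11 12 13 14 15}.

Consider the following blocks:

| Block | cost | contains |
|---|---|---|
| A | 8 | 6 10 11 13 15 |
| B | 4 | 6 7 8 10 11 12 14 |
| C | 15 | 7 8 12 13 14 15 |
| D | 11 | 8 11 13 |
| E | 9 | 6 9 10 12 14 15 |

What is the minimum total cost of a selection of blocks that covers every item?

21

A, B, E together cover every item (A ∪ B ∪ E = {6, 7, 8, 9, 10, 11, 12, 13, 14, 15}); total cost 8 + 4 + 9 = 21.
No covering selection has total cost below 21.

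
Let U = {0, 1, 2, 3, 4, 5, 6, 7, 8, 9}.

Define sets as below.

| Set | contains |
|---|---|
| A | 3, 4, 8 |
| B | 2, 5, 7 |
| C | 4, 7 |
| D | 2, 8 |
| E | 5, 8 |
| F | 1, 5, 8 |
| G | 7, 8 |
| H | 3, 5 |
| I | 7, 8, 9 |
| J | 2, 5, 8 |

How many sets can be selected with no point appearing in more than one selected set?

3

C, D, H are pairwise disjoint (C={4,7}; D={2,8}; H={3,5}).
Every remaining set overlaps one of these, and no 4 of the listed sets are pairwise disjoint, so 3 is the maximum.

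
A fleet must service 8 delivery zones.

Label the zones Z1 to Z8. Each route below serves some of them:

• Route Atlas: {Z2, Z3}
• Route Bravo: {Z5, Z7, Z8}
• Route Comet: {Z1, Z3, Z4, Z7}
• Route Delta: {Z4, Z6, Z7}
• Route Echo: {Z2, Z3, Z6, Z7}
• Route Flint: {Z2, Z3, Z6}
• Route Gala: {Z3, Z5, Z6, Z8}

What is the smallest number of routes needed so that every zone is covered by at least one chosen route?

3

Take {Bravo, Comet, Flint}. Their union is {Z1, Z2, Z3, Z4, Z5, Z6, Z7, Z8}, which is all 8 zones.
Only Comet contains Z1, so Comet is forced; the remaining 4 zones need at least 2 more routes (each remaining route adds at most 3) — so at least 3 routes are needed, and 3 is optimal.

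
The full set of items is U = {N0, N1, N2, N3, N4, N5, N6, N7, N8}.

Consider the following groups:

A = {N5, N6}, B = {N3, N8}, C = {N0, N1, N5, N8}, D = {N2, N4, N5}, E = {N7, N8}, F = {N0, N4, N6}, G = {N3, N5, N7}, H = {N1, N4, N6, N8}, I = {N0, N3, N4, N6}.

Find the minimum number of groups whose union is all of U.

D and F and G and H together: D ∪ F ∪ G ∪ H = {N0, N1, N2, N3, N4, N5, N6, N7, N8} — every item is covered.
No 3 of the 9 groups cover everything (all 84 combinations miss at least one item), so 4 is optimal.

4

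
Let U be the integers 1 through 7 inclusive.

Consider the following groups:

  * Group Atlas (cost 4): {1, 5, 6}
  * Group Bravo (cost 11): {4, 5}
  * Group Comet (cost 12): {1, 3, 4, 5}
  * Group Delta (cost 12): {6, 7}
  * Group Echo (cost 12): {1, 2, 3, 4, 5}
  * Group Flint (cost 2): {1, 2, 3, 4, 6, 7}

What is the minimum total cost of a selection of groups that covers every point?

6

Atlas, Flint together cover every point (Atlas ∪ Flint = {1, 2, 3, 4, 5, 6, 7}); total cost 4 + 2 = 6.
No covering selection has total cost below 6.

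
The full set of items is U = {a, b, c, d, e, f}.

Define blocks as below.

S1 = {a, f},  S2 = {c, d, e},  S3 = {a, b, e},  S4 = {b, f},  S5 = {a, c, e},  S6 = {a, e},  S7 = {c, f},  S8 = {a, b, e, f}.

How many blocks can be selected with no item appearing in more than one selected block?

S2, S4 are pairwise disjoint (S2={c,d,e}; S4={b,f}).
Every remaining block overlaps one of these, and no 3 of the listed blocks are pairwise disjoint, so 2 is the maximum.

2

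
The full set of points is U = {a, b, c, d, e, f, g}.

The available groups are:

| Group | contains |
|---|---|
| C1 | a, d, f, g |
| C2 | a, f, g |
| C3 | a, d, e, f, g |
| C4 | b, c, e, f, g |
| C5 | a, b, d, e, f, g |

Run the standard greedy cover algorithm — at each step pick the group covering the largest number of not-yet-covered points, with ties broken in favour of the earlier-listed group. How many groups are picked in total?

2

Greedy: pick C5 (covers 6 new) → pick C4 (covers 1 new). Total picks: 2.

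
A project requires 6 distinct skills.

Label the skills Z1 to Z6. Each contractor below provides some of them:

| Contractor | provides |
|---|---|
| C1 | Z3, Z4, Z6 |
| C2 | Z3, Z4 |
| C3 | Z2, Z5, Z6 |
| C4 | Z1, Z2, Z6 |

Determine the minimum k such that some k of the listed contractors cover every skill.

Take {C2, C3, C4}. Their union is {Z1, Z2, Z3, Z4, Z5, Z6}, which is all 6 skills.
Only C4 contains Z1, so C4 is forced; the remaining 3 skills need at least 2 more contractors (each remaining contractor adds at most 2) — so at least 3 contractors are needed, and 3 is optimal.

3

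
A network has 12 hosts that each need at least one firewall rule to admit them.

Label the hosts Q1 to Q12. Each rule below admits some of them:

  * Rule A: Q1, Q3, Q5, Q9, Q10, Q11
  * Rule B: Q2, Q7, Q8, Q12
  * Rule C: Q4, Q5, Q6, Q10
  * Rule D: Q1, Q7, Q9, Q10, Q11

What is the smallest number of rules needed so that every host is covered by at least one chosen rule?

3

Take {A, B, C}. Their union is {Q1, Q2, Q3, Q4, Q5, Q6, Q7, Q8, Q9, Q10, Q11, Q12}, which is all 12 hosts.
Only B contains Q2, so B is forced; the remaining 8 hosts need at least 2 more rules (each remaining rule adds at most 6) — so at least 3 rules are needed, and 3 is optimal.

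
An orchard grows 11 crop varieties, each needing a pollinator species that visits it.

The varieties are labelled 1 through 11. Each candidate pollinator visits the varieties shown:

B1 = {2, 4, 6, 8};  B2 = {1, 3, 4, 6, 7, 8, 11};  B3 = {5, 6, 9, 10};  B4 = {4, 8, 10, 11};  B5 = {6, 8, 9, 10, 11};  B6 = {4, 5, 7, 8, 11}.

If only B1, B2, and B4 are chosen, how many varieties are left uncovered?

2

Union of B1, B2, B4 = {1, 2, 3, 4, 6, 7, 8, 10, 11}.
Not covered: 5, 9 — 2 varieties.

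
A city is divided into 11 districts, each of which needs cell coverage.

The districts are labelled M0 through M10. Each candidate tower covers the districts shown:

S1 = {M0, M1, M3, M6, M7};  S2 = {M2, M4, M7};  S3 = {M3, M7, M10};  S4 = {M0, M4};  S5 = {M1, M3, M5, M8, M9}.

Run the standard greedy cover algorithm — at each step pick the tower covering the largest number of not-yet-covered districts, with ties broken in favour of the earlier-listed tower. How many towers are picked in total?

4

Greedy: pick S1 (covers 5 new) → pick S5 (covers 3 new) → pick S2 (covers 2 new) → pick S3 (covers 1 new). Total picks: 4.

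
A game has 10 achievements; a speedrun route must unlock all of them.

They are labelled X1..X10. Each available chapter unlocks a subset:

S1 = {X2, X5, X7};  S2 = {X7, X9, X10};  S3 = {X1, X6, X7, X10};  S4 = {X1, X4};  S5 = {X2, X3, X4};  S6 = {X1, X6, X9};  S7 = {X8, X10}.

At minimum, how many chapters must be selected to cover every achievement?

Take {S1, S5, S6, S7}. Their union is {X1, X2, X3, X4, X5, X6, X7, X8, X9, X10}, which is all 10 achievements.
Only S1 contains X5, so S1 is forced; the remaining 7 achievements need at least 3 more chapters (each remaining chapter adds at most 3) — so at least 4 chapters are needed, and 4 is optimal.

4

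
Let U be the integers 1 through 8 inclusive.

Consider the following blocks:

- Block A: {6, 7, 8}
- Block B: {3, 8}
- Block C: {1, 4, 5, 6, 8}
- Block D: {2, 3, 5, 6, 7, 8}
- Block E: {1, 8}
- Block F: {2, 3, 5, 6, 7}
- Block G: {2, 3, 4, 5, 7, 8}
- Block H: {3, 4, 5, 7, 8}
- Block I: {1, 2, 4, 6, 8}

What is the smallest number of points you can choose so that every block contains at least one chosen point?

Take T = {2, 8}. Each listed block contains at least one of these, so T is a hitting set of size 2.
The blocks E, F are pairwise disjoint, so any hitting set needs a separate point for each — at least 2. Hence 2 is optimal.

2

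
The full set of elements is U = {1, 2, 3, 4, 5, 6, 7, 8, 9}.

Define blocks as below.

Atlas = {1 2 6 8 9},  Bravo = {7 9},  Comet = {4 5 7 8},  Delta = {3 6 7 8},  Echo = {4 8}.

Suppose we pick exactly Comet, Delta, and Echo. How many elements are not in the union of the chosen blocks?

3

Union of Comet, Delta, Echo = {3, 4, 5, 6, 7, 8}.
Not covered: 1, 2, 9 — 3 elements.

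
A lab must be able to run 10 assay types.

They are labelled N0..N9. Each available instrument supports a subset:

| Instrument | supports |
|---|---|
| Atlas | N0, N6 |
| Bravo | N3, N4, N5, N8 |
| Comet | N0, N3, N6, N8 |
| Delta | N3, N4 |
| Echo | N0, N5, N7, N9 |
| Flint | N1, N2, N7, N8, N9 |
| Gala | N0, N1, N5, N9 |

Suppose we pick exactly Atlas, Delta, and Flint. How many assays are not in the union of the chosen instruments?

1

Union of Atlas, Delta, Flint = {N0, N1, N2, N3, N4, N6, N7, N8, N9}.
Not covered: N5 — 1 assay.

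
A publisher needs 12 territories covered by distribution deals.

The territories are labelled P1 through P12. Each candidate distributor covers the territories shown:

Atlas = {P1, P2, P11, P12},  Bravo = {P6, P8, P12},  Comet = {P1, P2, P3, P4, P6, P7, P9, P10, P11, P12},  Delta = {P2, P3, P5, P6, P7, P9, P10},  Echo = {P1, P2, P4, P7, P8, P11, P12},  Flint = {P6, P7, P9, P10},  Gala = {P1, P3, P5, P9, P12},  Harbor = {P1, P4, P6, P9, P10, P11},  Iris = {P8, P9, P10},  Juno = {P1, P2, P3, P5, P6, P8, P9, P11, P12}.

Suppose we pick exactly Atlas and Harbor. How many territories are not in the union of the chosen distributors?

Union of Atlas, Harbor = {P1, P2, P4, P6, P9, P10, P11, P12}.
Not covered: P3, P5, P7, P8 — 4 territories.

4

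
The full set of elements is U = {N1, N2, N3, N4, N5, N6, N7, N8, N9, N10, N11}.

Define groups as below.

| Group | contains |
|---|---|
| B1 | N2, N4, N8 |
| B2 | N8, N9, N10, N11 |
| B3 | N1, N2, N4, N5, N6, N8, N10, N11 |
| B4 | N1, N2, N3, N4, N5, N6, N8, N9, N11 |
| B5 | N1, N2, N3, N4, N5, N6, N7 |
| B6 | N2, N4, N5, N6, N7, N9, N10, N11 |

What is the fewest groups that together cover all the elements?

Take {B4, B6}. Their union is {N1, N2, N3, N4, N5, N6, N7, N8, N9, N10, N11}, which is all 11 elements.
No single group has all 11 elements (the largest, B4, has 9), so 2 is optimal.

2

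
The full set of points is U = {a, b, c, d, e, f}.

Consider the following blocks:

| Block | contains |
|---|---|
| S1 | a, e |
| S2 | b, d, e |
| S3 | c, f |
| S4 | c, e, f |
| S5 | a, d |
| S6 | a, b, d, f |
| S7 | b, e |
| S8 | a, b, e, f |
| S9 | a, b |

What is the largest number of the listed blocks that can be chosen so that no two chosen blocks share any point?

3

S3, S5, S7 are pairwise disjoint (S3={c,f}; S5={a,d}; S7={b,e}).
Every remaining block overlaps one of these, and no 4 of the listed blocks are pairwise disjoint, so 3 is the maximum.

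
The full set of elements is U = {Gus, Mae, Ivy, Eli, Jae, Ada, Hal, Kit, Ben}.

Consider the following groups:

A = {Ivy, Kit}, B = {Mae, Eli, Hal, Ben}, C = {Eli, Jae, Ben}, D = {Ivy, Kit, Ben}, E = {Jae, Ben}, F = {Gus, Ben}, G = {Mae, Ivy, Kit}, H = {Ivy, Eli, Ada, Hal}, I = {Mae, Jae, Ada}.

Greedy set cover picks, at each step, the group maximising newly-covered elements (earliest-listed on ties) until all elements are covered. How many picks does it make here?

Greedy: pick B (covers 4 new) → pick A (covers 2 new) → pick I (covers 2 new) → pick F (covers 1 new). Total picks: 4.

4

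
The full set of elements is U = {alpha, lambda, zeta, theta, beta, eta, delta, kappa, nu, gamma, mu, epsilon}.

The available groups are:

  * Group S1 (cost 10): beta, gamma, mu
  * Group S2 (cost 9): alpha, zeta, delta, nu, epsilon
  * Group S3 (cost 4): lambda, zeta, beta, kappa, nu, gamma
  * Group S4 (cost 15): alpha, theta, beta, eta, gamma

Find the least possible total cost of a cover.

S1, S2, S3, S4 together cover every element (S1 ∪ S2 ∪ S3 ∪ S4 = {alpha, lambda, zeta, theta, beta, eta, delta, kappa, nu, gamma, mu, epsilon}); total cost 10 + 9 + 4 + 15 = 38.
No covering selection has total cost below 38.

38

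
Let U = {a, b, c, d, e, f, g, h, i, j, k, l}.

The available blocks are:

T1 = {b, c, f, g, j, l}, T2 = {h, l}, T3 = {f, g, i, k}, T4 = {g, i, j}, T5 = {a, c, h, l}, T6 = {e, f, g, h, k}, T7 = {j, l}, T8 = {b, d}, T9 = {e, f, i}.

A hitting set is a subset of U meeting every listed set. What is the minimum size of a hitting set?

The 4 items {b, f, j, l} hit every block.
No choice of 3 items meets every block, so 4 is the minimum.

4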